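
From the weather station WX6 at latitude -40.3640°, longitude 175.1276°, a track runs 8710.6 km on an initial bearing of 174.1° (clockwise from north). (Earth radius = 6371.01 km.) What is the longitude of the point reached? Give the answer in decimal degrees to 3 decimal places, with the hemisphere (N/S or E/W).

δ = d/R = 8710.6/6371.01 = 1.367224 rad
φ₂ = arcsin(sin φ₁ cos δ + cos φ₁ sin δ cos θ)
   = arcsin(-0.64764·0.20217 + 0.76195·0.97935·-0.99470) = -60.83169°
λ₂ = λ₁ + atan2(sin θ sin δ cos φ₁, cos δ − sin φ₁ sin φ₂) = -16.79292°

16.793°W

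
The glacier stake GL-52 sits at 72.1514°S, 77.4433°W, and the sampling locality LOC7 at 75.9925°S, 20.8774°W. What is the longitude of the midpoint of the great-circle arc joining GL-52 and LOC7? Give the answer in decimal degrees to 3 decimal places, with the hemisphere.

52.778°W

Bx = cos φ₂ cos Δλ = 0.133364,  By = cos φ₂ sin Δλ = 0.201995
φₘ = atan2(sin φ₁ + sin φ₂, √((cos φ₁ + Bx)² + By²)) = -75.86573°
λₘ = λ₁ + atan2(By, cos φ₁ + Bx) = -52.77785°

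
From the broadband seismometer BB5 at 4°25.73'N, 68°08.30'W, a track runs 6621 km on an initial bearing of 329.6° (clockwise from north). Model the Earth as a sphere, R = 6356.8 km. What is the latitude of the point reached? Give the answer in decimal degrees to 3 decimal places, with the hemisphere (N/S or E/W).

BB5: φ = +4.42883°, λ = -68.13833°
δ = d/R = 6621/6356.8 = 1.041562 rad
φ₂ = arcsin(sin φ₁ cos δ + cos φ₁ sin δ cos θ)
   = arcsin(0.07722·0.50487 + 0.99701·0.86319·0.86251) = 51.37792°
λ₂ = λ₁ + atan2(sin θ sin δ cos φ₁, cos δ − sin φ₁ sin φ₂) = -112.54975°

51.378°N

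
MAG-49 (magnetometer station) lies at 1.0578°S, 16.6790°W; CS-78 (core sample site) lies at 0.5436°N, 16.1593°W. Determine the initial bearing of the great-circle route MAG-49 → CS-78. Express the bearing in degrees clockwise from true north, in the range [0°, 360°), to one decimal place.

18.0°

Δλ = 0.5197°
y = sin Δλ · cos φ₂ = 0.009070
x = cos φ₁ sin φ₂ − sin φ₁ cos φ₂ cos Δλ = 0.027945
θ = atan2(y, x) = 17.9814° → 17.9814° (mod 360°)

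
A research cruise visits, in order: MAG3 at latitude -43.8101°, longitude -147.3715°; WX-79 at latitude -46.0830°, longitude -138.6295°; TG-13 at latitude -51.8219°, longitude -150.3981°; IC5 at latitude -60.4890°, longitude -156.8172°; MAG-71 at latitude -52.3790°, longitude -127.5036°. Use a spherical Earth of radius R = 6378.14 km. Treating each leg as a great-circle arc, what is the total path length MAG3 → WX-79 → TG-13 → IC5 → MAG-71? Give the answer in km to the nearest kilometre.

MAG3→WX-79: c = 0.114969 rad, d = 733.29 km
WX-79→TG-13: c = 0.167673 rad, d = 1069.44 km
TG-13→IC5: c = 0.163450 rad, d = 1042.51 km
IC5→MAG-71: c = 0.312734 rad, d = 1994.66 km
Total = 733.29 + 1069.44 + 1042.51 + 1994.66 = 4839.90 km

4840 km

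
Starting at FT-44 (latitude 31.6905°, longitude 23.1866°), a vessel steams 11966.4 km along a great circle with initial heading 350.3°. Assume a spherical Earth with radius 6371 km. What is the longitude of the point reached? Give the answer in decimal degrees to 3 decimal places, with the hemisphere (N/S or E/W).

δ = d/R = 11966.4/6371 = 1.878261 rad
φ₂ = arcsin(sin φ₁ cos δ + cos φ₁ sin δ cos θ)
   = arcsin(0.52533·-0.30264 + 0.85090·0.95310·0.98570) = 39.82258°
λ₂ = λ₁ + atan2(sin θ sin δ cos φ₁, cos δ − sin φ₁ sin φ₂) = -144.74435°

144.744°W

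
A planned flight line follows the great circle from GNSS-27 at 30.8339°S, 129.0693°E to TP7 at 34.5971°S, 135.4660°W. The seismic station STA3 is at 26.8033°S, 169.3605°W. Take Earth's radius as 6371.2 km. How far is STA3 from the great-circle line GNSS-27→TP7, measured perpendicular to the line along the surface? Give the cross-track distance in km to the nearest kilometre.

1825 km

δ₁₃ = central angle GNSS-27→STA3 = 0.932293 rad  (haversine)
θ₁₃ = bearing GNSS-27→STA3 = 102.178°,  θ₁₂ = bearing GNSS-27→TP7 = 122.782°
dₓₜ = R·arcsin(sin δ₁₃ · sin(θ₁₃ − θ₁₂)) = 6371.2·arcsin(0.80299·sin(-20.604°)) = -1825.231 km
|dₓₜ| = 1825.231 km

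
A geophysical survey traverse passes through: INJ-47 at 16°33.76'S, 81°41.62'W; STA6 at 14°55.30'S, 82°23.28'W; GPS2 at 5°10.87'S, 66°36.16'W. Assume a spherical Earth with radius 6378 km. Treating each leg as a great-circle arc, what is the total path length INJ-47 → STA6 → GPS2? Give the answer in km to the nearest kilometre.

2237 km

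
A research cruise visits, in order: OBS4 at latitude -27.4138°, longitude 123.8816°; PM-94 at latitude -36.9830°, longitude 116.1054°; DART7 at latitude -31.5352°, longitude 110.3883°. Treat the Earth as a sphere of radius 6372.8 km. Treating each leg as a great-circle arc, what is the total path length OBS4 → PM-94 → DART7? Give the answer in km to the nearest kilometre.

OBS4→PM-94: c = 0.202511 rad, d = 1290.56 km
PM-94→DART7: c = 0.125809 rad, d = 801.75 km
Total = 1290.56 + 801.75 = 2092.32 km

2092 km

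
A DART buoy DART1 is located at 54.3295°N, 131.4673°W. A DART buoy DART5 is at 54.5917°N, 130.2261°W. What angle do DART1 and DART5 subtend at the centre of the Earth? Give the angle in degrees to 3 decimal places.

0.768°

Δφ = 0.2622°,  Δλ = 1.2412°
a = sin²(Δφ/2) + cos φ₁ cos φ₂ sin²(Δλ/2) = 0.000045
c = 2·arcsin(√a) = 0.013397 rad = 0.7676°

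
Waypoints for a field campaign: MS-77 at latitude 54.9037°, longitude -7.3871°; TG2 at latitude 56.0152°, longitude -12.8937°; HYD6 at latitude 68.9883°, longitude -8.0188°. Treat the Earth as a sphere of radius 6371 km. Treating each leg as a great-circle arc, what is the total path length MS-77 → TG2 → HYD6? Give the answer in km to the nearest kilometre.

1831 km

MS-77→TG2: c = 0.057823 rad, d = 368.39 km
TG2→HYD6: c = 0.229631 rad, d = 1462.98 km
Total = 368.39 + 1462.98 = 1831.37 km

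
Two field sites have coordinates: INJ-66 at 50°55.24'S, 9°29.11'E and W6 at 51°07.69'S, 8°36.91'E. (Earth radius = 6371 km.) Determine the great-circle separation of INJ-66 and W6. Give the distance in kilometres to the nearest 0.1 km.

INJ-66: φ = -50.92067°, λ = +9.48517°
W6: φ = -51.12817°, λ = +8.61517°
Δφ = -0.2075°,  Δλ = -0.8700°
a = sin²(Δφ/2) + cos φ₁ cos φ₂ sin²(Δλ/2) = 0.000026
c = 2·arcsin(√a) = 0.010214 rad = 0.5852°
d = R·c = 6371 × 0.010214 = 65.1 km

65.1 km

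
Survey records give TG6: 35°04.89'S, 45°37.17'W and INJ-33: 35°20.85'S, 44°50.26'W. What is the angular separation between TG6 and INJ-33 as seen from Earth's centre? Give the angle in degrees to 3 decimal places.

TG6: φ = -35.08150°, λ = -45.61950°
INJ-33: φ = -35.34750°, λ = -44.83767°
Δφ = -0.2660°,  Δλ = 0.7818°
a = sin²(Δφ/2) + cos φ₁ cos φ₂ sin²(Δλ/2) = 0.000036
c = 2·arcsin(√a) = 0.012076 rad = 0.6919°

0.692°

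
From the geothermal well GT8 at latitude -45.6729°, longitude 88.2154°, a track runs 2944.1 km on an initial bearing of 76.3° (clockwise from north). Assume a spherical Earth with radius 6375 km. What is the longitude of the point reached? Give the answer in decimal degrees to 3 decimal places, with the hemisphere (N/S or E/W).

δ = d/R = 2944.1/6375 = 0.461820 rad
φ₂ = arcsin(sin φ₁ cos δ + cos φ₁ sin δ cos θ)
   = arcsin(-0.71536·0.89524 + 0.69875·0.44558·0.23684) = -34.51931°
λ₂ = λ₁ + atan2(sin θ sin δ cos φ₁, cos δ − sin φ₁ sin φ₂) = 119.91100°

119.911°E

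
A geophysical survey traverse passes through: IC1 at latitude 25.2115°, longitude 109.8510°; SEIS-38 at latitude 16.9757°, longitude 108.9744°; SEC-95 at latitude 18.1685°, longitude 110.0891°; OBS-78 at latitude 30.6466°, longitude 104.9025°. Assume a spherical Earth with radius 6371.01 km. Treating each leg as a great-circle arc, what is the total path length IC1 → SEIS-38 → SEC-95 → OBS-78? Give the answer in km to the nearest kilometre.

IC1→SEIS-38: c = 0.144447 rad, d = 920.27 km
SEIS-38→SEC-95: c = 0.027882 rad, d = 177.63 km
SEC-95→OBS-78: c = 0.232768 rad, d = 1482.96 km
Total = 920.27 + 177.63 + 1482.96 = 2580.87 km

2581 km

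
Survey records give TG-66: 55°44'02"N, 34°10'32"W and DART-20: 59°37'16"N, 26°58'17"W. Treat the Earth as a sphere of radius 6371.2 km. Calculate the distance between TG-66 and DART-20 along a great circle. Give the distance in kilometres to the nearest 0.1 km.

TG-66: φ = +55.73389°, λ = -34.17556°
DART-20: φ = +59.62111°, λ = -26.97139°
Δφ = 3.8872°,  Δλ = 7.2042°
a = sin²(Δφ/2) + cos φ₁ cos φ₂ sin²(Δλ/2) = 0.002274
c = 2·arcsin(√a) = 0.095413 rad = 5.4668°
d = R·c = 6371.2 × 0.095413 = 607.9 km

607.9 km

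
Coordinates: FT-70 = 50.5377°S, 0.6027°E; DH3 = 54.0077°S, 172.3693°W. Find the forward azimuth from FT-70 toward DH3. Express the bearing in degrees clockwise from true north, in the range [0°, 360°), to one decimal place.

Δλ = -172.9720°
y = sin Δλ · cos φ₂ = -0.071905
x = cos φ₁ sin φ₂ − sin φ₁ cos φ₂ cos Δλ = -0.964540
θ = atan2(y, x) = -175.7366° → 184.2634° (mod 360°)

184.3°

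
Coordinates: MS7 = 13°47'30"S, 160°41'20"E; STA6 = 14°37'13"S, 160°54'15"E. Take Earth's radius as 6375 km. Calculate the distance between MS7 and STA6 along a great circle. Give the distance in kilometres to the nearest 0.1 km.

MS7: φ = -13.79167°, λ = +160.68889°
STA6: φ = -14.62028°, λ = +160.90417°
Δφ = -0.8286°,  Δλ = 0.2153°
a = sin²(Δφ/2) + cos φ₁ cos φ₂ sin²(Δλ/2) = 0.000056
c = 2·arcsin(√a) = 0.014914 rad = 0.8545°
d = R·c = 6375 × 0.014914 = 95.1 km

95.1 km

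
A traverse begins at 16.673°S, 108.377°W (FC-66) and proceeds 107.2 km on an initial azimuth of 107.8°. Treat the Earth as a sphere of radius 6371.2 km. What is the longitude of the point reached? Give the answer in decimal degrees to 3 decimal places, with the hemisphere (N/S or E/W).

δ = d/R = 107.2/6371.2 = 0.016826 rad
φ₂ = arcsin(sin φ₁ cos δ + cos φ₁ sin δ cos θ)
   = arcsin(-0.28691·0.99986 + 0.95796·0.01682·-0.30570) = -16.96549°
λ₂ = λ₁ + atan2(sin θ sin δ cos φ₁, cos δ − sin φ₁ sin φ₂) = -107.41734°

107.417°W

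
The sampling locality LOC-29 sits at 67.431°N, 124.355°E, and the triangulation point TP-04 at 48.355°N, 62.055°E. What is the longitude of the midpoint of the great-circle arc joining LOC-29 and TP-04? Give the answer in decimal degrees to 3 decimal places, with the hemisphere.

Bx = cos φ₂ cos Δλ = 0.308894,  By = cos φ₂ sin Δλ = -0.588356
φₘ = atan2(sin φ₁ + sin φ₂, √((cos φ₁ + Bx)² + By²)) = 61.45441°
λₘ = λ₁ + atan2(By, cos φ₁ + Bx) = 84.01113°

84.011°E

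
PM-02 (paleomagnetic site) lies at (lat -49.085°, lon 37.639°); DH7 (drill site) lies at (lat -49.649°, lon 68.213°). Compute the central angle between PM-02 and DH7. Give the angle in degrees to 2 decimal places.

Δφ = -0.5640°,  Δλ = 30.5740°
a = sin²(Δφ/2) + cos φ₁ cos φ₂ sin²(Δλ/2) = 0.029502
c = 2·arcsin(√a) = 0.345232 rad = 19.7804°

19.78°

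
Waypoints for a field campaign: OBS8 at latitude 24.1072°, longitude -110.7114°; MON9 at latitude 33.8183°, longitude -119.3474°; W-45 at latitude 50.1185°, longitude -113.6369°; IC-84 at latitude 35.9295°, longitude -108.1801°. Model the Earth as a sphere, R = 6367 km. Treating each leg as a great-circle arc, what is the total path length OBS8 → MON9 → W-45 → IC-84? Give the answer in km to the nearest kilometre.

OBS8→MON9: c = 0.214547 rad, d = 1366.02 km
MON9→W-45: c = 0.293764 rad, d = 1870.40 km
W-45→IC-84: c = 0.257068 rad, d = 1636.75 km
Total = 1366.02 + 1870.40 + 1636.75 = 4873.18 km

4873 km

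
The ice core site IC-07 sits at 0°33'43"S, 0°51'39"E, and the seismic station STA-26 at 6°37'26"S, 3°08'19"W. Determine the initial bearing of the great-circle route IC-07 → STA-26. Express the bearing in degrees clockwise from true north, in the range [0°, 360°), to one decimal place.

213.3°

IC-07: φ = -0.56194°, λ = +0.86083°
STA-26: φ = -6.62389°, λ = -3.13861°
Δλ = -3.9994°
y = sin Δλ · cos φ₂ = -0.069281
x = cos φ₁ sin φ₂ − sin φ₁ cos φ₂ cos Δλ = -0.105627
θ = atan2(y, x) = -146.7390° → 213.2610° (mod 360°)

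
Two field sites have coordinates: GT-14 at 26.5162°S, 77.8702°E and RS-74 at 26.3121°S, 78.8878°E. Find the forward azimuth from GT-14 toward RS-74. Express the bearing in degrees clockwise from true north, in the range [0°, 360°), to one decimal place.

Δλ = 1.0176°
y = sin Δλ · cos φ₂ = 0.015920
x = cos φ₁ sin φ₂ − sin φ₁ cos φ₂ cos Δλ = 0.003499
θ = atan2(y, x) = 77.6036° → 77.6036° (mod 360°)

77.6°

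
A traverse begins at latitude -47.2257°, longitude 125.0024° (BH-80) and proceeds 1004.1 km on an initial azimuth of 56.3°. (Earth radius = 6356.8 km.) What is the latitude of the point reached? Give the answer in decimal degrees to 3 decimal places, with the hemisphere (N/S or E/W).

41.730°S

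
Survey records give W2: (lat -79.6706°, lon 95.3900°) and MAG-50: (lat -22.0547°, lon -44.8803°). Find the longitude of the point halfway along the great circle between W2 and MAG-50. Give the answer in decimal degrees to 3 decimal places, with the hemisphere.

Bx = cos φ₂ cos Δλ = -0.712792,  By = cos φ₂ sin Δλ = -0.592396
φₘ = atan2(sin φ₁ + sin φ₂, √((cos φ₁ + Bx)² + By²)) = -59.60879°
λₘ = λ₁ + atan2(By, cos φ₁ + Bx) = -36.61478°

36.615°W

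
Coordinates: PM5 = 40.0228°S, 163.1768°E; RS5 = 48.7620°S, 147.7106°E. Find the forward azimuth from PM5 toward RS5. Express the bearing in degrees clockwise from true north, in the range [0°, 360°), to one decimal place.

Δλ = -15.4662°
y = sin Δλ · cos φ₂ = -0.175786
x = cos φ₁ sin φ₂ − sin φ₁ cos φ₂ cos Δλ = -0.167288
θ = atan2(y, x) = -133.5811° → 226.4189° (mod 360°)

226.4°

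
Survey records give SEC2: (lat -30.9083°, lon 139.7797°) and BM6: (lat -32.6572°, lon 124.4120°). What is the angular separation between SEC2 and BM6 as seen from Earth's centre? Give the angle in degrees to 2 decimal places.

Δφ = -1.7489°,  Δλ = -15.3677°
a = sin²(Δφ/2) + cos φ₁ cos φ₂ sin²(Δλ/2) = 0.013147
c = 2·arcsin(√a) = 0.229825 rad = 13.1680°

13.17°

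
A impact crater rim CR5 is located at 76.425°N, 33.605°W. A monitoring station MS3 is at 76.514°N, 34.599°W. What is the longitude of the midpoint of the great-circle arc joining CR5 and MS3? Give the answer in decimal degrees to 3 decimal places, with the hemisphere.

34.100°W

Bx = cos φ₂ cos Δλ = 0.233173,  By = cos φ₂ sin Δλ = -0.004046
φₘ = atan2(sin φ₁ + sin φ₂, √((cos φ₁ + Bx)² + By²)) = 76.46999°
λₘ = λ₁ + atan2(By, cos φ₁ + Bx) = -34.10040°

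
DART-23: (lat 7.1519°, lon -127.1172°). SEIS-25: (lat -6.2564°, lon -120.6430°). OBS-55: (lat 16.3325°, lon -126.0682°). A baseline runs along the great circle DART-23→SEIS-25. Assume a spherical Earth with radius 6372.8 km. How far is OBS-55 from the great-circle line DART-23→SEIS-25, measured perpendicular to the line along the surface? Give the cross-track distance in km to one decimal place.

δ₁₃ = central angle DART-23→OBS-55 = 0.161229 rad  (haversine)
θ₁₃ = bearing DART-23→OBS-55 = 6.283°,  θ₁₂ = bearing DART-23→SEIS-25 = 154.126°
dₓₜ = R·arcsin(sin δ₁₃ · sin(θ₁₃ − θ₁₂)) = 6372.8·arcsin(0.16053·sin(-147.843°)) = -545.160 km
|dₓₜ| = 545.160 km

545.2 km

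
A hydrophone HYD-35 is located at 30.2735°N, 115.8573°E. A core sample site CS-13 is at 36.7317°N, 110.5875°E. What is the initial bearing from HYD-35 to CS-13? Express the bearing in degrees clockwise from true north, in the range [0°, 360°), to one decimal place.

Δλ = -5.2698°
y = sin Δλ · cos φ₂ = -0.073609
x = cos φ₁ sin φ₂ − sin φ₁ cos φ₂ cos Δλ = 0.114186
θ = atan2(y, x) = -32.8076° → 327.1924° (mod 360°)

327.2°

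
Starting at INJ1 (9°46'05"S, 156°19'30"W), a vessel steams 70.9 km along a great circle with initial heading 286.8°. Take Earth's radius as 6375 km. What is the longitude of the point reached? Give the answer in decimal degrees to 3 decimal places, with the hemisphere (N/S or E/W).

156.944°W

INJ1: φ = -9.76806°, λ = -156.32500°
δ = d/R = 70.9/6375 = 0.011122 rad
φ₂ = arcsin(sin φ₁ cos δ + cos φ₁ sin δ cos θ)
   = arcsin(-0.16966·0.99994 + 0.98550·0.01112·0.28903) = -9.58332°
λ₂ = λ₁ + atan2(sin θ sin δ cos φ₁, cos δ − sin φ₁ sin φ₂) = -156.94366°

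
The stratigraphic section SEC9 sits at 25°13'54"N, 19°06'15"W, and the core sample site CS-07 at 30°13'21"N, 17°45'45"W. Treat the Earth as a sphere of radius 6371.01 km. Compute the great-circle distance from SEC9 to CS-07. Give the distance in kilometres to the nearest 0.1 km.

SEC9: φ = +25.23167°, λ = -19.10417°
CS-07: φ = +30.22250°, λ = -17.76250°
Δφ = 4.9908°,  Δλ = 1.3417°
a = sin²(Δφ/2) + cos φ₁ cos φ₂ sin²(Δλ/2) = 0.002003
c = 2·arcsin(√a) = 0.089536 rad = 5.1300°
d = R·c = 6371.01 × 0.089536 = 570.4 km

570.4 km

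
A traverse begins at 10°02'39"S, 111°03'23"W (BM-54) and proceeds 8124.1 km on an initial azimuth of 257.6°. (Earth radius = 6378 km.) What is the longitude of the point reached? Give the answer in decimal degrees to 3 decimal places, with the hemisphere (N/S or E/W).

174.066°E

BM-54: φ = -10.04417°, λ = -111.05639°
δ = d/R = 8124.1/6378 = 1.273769 rad
φ₂ = arcsin(sin φ₁ cos δ + cos φ₁ sin δ cos θ)
   = arcsin(-0.17441·0.29268 + 0.98467·0.95621·-0.21474) = -14.66876°
λ₂ = λ₁ + atan2(sin θ sin δ cos φ₁, cos δ − sin φ₁ sin φ₂) = 174.06619°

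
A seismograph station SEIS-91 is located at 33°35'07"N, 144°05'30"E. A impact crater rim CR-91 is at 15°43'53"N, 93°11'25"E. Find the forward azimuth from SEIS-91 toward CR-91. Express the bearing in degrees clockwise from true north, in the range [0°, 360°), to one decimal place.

261.6°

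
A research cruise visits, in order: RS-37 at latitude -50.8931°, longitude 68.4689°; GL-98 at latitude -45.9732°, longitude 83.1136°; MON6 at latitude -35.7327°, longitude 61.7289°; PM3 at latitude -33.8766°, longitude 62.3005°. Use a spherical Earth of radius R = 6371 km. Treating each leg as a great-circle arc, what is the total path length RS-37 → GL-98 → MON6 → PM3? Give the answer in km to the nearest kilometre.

3539 km

RS-37→GL-98: c = 0.189633 rad, d = 1208.15 km
GL-98→MON6: c = 0.332500 rad, d = 2118.35 km
MON6→PM3: c = 0.033414 rad, d = 212.88 km
Total = 1208.15 + 2118.35 + 212.88 = 3539.39 km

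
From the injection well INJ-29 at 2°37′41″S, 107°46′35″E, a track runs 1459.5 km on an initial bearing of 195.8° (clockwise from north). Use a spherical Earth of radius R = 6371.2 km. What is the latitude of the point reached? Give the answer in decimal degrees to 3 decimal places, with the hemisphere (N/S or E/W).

15.244°S

INJ-29: φ = -2.62806°, λ = +107.77639°
δ = d/R = 1459.5/6371.2 = 0.229078 rad
φ₂ = arcsin(sin φ₁ cos δ + cos φ₁ sin δ cos θ)
   = arcsin(-0.04585·0.97388 + 0.99895·0.22708·-0.96222) = -15.24366°
λ₂ = λ₁ + atan2(sin θ sin δ cos φ₁, cos δ − sin φ₁ sin φ₂) = 104.10213°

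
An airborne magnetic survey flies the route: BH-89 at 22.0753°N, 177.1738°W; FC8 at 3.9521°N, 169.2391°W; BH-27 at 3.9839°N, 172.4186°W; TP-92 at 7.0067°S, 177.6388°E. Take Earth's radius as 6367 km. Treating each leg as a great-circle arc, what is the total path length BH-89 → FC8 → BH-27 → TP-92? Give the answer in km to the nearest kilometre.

4186 km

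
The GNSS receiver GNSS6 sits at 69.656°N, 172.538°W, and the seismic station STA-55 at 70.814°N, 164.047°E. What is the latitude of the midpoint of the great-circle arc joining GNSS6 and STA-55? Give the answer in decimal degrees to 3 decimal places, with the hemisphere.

70.615°N

Bx = cos φ₂ cos Δλ = 0.301573,  By = cos φ₂ sin Δλ = -0.130596
φₘ = atan2(sin φ₁ + sin φ₂, √((cos φ₁ + Bx)² + By²)) = 70.61493°
λₘ = λ₁ + atan2(By, cos φ₁ + Bx) = 176.08842°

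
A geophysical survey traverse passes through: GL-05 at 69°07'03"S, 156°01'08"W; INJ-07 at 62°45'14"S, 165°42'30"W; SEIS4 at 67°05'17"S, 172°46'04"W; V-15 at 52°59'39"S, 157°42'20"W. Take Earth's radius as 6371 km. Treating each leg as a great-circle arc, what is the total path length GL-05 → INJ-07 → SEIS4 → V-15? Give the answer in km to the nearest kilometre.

3181 km

GL-05: φ = -69.11750°, λ = -156.01889°
INJ-07: φ = -62.75389°, λ = -165.70833°
SEIS4: φ = -67.08806°, λ = -172.76778°
V-15: φ = -52.99417°, λ = -157.70556°
GL-05→INJ-07: c = 0.130396 rad, d = 830.75 km
INJ-07→SEIS4: c = 0.091803 rad, d = 584.88 km
SEIS4→V-15: c = 0.277120 rad, d = 1765.53 km
Total = 830.75 + 584.88 + 1765.53 = 3181.15 km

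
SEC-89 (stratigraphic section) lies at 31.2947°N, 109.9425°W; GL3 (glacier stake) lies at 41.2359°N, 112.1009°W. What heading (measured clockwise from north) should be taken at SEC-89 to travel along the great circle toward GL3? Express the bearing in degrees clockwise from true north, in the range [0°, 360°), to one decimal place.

Δλ = -2.1584°
y = sin Δλ · cos φ₂ = -0.028322
x = cos φ₁ sin φ₂ − sin φ₁ cos φ₂ cos Δλ = 0.172915
θ = atan2(y, x) = -9.3020° → 350.6980° (mod 360°)

350.7°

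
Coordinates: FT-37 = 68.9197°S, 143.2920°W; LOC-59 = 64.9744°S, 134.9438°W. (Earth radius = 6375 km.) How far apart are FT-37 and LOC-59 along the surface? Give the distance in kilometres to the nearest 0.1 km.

569.1 km

Δφ = 3.9453°,  Δλ = 8.3482°
a = sin²(Δφ/2) + cos φ₁ cos φ₂ sin²(Δλ/2) = 0.001991
c = 2·arcsin(√a) = 0.089271 rad = 5.1148°
d = R·c = 6375 × 0.089271 = 569.1 km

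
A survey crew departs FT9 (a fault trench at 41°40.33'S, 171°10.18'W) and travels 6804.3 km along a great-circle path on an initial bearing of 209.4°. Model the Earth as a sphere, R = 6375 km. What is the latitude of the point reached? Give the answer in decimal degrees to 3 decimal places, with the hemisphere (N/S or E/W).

62.972°S

FT9: φ = -41.67217°, λ = -171.16967°
δ = d/R = 6804.3/6375 = 1.067341 rad
φ₂ = arcsin(sin φ₁ cos δ + cos φ₁ sin δ cos θ)
   = arcsin(-0.66487·0.48245 + 0.74696·0.87592·-0.87121) = -62.97211°
λ₂ = λ₁ + atan2(sin θ sin δ cos φ₁, cos δ − sin φ₁ sin φ₂) = 79.95712°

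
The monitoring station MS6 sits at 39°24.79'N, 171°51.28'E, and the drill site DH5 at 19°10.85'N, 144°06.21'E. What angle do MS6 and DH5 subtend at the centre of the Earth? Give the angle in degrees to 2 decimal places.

31.31°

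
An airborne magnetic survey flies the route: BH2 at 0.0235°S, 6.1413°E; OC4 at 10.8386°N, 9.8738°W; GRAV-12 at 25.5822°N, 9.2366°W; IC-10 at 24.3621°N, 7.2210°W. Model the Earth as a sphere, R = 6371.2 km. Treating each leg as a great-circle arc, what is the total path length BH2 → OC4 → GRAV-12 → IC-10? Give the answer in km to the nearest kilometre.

4028 km

BH2→OC4: c = 0.336352 rad, d = 2142.97 km
OC4→GRAV-12: c = 0.257540 rad, d = 1640.84 km
GRAV-12→IC-10: c = 0.038345 rad, d = 244.31 km
Total = 2142.97 + 1640.84 + 244.31 = 4028.11 km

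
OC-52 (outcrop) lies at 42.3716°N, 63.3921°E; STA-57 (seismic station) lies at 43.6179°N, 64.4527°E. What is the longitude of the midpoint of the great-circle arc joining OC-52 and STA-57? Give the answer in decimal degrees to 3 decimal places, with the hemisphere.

63.917°E

Bx = cos φ₂ cos Δλ = 0.723832,  By = cos φ₂ sin Δλ = 0.013400
φₘ = atan2(sin φ₁ + sin φ₂, √((cos φ₁ + Bx)² + By²)) = 42.99597°
λₘ = λ₁ + atan2(By, cos φ₁ + Bx) = 63.91702°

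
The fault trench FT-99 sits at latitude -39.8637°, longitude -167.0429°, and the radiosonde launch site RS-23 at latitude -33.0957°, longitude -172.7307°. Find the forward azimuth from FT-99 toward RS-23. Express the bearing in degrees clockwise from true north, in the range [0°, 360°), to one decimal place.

324.2°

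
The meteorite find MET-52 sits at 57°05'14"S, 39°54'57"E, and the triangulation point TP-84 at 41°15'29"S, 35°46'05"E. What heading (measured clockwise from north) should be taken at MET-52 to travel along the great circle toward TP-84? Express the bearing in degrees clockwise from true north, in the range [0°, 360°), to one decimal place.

348.7°

MET-52: φ = -57.08722°, λ = +39.91583°
TP-84: φ = -41.25806°, λ = +35.76806°
Δλ = -4.1478°
y = sin Δλ · cos φ₂ = -0.054373
x = cos φ₁ sin φ₂ − sin φ₁ cos φ₂ cos Δλ = 0.271117
θ = atan2(y, x) = -11.3404° → 348.6596° (mod 360°)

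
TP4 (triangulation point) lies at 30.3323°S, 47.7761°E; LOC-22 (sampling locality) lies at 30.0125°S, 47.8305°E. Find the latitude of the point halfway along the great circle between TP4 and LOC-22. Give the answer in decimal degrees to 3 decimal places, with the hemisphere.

Bx = cos φ₂ cos Δλ = 0.865916,  By = cos φ₂ sin Δλ = 0.000822
φₘ = atan2(sin φ₁ + sin φ₂, √((cos φ₁ + Bx)² + By²)) = -30.17240°
λₘ = λ₁ + atan2(By, cos φ₁ + Bx) = 47.80334°

30.172°S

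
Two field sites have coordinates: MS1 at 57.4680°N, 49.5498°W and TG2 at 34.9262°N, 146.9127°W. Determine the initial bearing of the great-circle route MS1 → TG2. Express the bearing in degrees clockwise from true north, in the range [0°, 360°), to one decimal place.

296.0°

Δλ = -97.3629°
y = sin Δλ · cos φ₂ = -0.813130
x = cos φ₁ sin φ₂ − sin φ₁ cos φ₂ cos Δλ = 0.396470
θ = atan2(y, x) = -64.0068° → 295.9932° (mod 360°)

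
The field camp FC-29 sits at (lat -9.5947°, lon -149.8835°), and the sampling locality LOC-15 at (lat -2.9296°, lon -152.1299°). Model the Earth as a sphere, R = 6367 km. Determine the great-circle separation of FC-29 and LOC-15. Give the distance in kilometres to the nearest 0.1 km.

Δφ = 6.6651°,  Δλ = -2.2464°
a = sin²(Δφ/2) + cos φ₁ cos φ₂ sin²(Δλ/2) = 0.003758
c = 2·arcsin(√a) = 0.122676 rad = 7.0288°
d = R·c = 6367 × 0.122676 = 781.1 km

781.1 km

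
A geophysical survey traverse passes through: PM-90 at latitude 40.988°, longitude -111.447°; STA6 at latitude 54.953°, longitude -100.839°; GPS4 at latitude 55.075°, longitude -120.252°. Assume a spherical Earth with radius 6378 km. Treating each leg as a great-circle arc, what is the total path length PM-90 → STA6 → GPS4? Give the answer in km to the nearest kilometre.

2975 km

PM-90→STA6: c = 0.272745 rad, d = 1739.57 km
STA6→GPS4: c = 0.193658 rad, d = 1235.15 km
Total = 1739.57 + 1235.15 = 2974.71 km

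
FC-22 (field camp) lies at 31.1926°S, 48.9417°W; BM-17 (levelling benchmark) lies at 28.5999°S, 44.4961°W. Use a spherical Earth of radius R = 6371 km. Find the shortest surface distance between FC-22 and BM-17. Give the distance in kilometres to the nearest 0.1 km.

516.4 km

Δφ = 2.5927°,  Δλ = 4.4456°
a = sin²(Δφ/2) + cos φ₁ cos φ₂ sin²(Δλ/2) = 0.001642
c = 2·arcsin(√a) = 0.081057 rad = 4.6442°
d = R·c = 6371 × 0.081057 = 516.4 km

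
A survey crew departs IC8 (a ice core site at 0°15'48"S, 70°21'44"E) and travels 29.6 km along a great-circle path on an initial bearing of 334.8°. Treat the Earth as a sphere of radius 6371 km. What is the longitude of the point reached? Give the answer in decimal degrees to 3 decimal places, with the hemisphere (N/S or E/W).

70.249°E

IC8: φ = -0.26333°, λ = +70.36222°
δ = d/R = 29.6/6371 = 0.004646 rad
φ₂ = arcsin(sin φ₁ cos δ + cos φ₁ sin δ cos θ)
   = arcsin(-0.00460·0.99999 + 0.99999·0.00465·0.90483) = -0.02247°
λ₂ = λ₁ + atan2(sin θ sin δ cos φ₁, cos δ − sin φ₁ sin φ₂) = 70.24888°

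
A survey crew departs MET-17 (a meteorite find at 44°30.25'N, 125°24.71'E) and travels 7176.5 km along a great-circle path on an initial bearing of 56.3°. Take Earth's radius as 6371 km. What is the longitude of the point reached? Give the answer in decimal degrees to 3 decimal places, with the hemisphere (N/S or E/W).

MET-17: φ = +44.50417°, λ = +125.41183°
δ = d/R = 7176.5/6371 = 1.126432 rad
φ₂ = arcsin(sin φ₁ cos δ + cos φ₁ sin δ cos θ)
   = arcsin(0.70096·0.42988 + 0.71320·0.90288·0.55484) = 41.19444°
λ₂ = λ₁ + atan2(sin θ sin δ cos φ₁, cos δ − sin φ₁ sin φ₂) = -141.19320°

141.193°W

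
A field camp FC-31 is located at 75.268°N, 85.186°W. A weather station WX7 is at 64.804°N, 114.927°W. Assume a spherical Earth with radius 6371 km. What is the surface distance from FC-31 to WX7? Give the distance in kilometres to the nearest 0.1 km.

Δφ = -10.4640°,  Δλ = -29.7410°
a = sin²(Δφ/2) + cos φ₁ cos φ₂ sin²(Δλ/2) = 0.015445
c = 2·arcsin(√a) = 0.249204 rad = 14.2783°
d = R·c = 6371 × 0.249204 = 1587.7 km

1587.7 km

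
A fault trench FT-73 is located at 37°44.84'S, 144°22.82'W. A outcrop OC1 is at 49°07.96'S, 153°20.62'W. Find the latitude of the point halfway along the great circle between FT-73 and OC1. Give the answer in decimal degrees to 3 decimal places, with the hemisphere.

43.527°S

FT-73: φ = -37.74733°, λ = -144.38033°
OC1: φ = -49.13267°, λ = -153.34367°
Bx = cos φ₂ cos Δλ = 0.646319,  By = cos φ₂ sin Δλ = -0.101943
φₘ = atan2(sin φ₁ + sin φ₂, √((cos φ₁ + Bx)² + By²)) = -43.52682°
λₘ = λ₁ + atan2(By, cos φ₁ + Bx) = -148.43808°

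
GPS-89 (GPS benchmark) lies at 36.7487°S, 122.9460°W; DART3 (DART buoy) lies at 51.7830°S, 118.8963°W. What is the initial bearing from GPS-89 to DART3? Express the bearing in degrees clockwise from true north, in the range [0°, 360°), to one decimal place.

170.5°

Δλ = 4.0497°
y = sin Δλ · cos φ₂ = 0.043690
x = cos φ₁ sin φ₂ − sin φ₁ cos φ₂ cos Δλ = -0.260321
θ = atan2(y, x) = 170.4729° → 170.4729° (mod 360°)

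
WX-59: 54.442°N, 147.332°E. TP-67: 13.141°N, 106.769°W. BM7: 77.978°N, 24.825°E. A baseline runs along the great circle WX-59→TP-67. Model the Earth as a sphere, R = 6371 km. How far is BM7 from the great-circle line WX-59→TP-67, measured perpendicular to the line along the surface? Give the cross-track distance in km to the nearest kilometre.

4761 km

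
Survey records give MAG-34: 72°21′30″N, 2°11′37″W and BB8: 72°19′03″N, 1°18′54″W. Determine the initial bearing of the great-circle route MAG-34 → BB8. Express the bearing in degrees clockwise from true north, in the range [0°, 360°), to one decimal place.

98.3°

MAG-34: φ = +72.35833°, λ = -2.19361°
BB8: φ = +72.31750°, λ = -1.31500°
Δλ = 0.8786°
y = sin Δλ · cos φ₂ = 0.004658
x = cos φ₁ sin φ₂ − sin φ₁ cos φ₂ cos Δλ = -0.000679
θ = atan2(y, x) = 98.2900° → 98.2900° (mod 360°)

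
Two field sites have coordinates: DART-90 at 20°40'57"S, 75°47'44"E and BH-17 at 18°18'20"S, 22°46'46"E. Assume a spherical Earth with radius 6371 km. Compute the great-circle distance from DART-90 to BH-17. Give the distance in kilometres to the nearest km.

5539 km

DART-90: φ = -20.68250°, λ = +75.79556°
BH-17: φ = -18.30556°, λ = +22.77944°
Δφ = 2.3769°,  Δλ = -53.0161°
a = sin²(Δφ/2) + cos φ₁ cos φ₂ sin²(Δλ/2) = 0.177366
c = 2·arcsin(√a) = 0.869421 rad = 49.8142°
d = R·c = 6371 × 0.869421 = 5539.1 km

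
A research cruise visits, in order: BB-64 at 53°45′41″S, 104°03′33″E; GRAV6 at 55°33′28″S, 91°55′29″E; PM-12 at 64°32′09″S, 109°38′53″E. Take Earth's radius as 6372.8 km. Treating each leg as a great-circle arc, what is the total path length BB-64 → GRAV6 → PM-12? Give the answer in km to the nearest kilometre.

2198 km

BB-64: φ = -53.76139°, λ = +104.05917°
GRAV6: φ = -55.55778°, λ = +91.92472°
PM-12: φ = -64.53583°, λ = +109.64806°
BB-64→GRAV6: c = 0.126271 rad, d = 804.70 km
GRAV6→PM-12: c = 0.218578 rad, d = 1392.95 km
Total = 804.70 + 1392.95 = 2197.65 km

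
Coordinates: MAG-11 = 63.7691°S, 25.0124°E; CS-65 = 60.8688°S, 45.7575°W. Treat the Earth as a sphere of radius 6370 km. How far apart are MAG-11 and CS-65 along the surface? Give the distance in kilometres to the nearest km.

3480 km

Δφ = 2.9003°,  Δλ = -70.7699°
a = sin²(Δφ/2) + cos φ₁ cos φ₂ sin²(Δλ/2) = 0.072789
c = 2·arcsin(√a) = 0.546361 rad = 31.3042°
d = R·c = 6370 × 0.546361 = 3480.3 km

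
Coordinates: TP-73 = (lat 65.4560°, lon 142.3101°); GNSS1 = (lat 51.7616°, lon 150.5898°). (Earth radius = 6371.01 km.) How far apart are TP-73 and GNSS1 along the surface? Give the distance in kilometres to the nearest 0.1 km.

Δφ = -13.6944°,  Δλ = 8.2797°
a = sin²(Δφ/2) + cos φ₁ cos φ₂ sin²(Δλ/2) = 0.015554
c = 2·arcsin(√a) = 0.250081 rad = 14.3286°
d = R·c = 6371.01 × 0.250081 = 1593.3 km

1593.3 km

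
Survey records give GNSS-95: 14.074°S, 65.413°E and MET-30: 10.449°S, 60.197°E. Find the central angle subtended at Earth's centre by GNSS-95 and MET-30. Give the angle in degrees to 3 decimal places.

6.254°

Δφ = 3.6250°,  Δλ = -5.2160°
a = sin²(Δφ/2) + cos φ₁ cos φ₂ sin²(Δλ/2) = 0.002975
c = 2·arcsin(√a) = 0.109149 rad = 6.2538°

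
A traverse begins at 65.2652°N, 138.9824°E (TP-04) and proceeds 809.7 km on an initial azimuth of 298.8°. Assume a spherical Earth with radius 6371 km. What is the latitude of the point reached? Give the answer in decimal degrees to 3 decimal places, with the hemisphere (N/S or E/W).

67.892°N

δ = d/R = 809.7/6371 = 0.127092 rad
φ₂ = arcsin(sin φ₁ cos δ + cos φ₁ sin δ cos θ)
   = arcsin(0.90825·0.99193 + 0.41842·0.12675·0.48175) = 67.89236°
λ₂ = λ₁ + atan2(sin θ sin δ cos φ₁, cos δ − sin φ₁ sin φ₂) = 121.81706°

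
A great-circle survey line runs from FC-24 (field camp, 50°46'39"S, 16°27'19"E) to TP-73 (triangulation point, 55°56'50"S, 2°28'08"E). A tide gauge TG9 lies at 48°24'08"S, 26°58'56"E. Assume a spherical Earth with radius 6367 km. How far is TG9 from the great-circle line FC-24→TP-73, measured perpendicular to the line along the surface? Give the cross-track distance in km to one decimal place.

FC-24: φ = -50.77750°, λ = +16.45528°
TP-73: φ = -55.94722°, λ = +2.46889°
TG9: φ = -48.40222°, λ = +26.98222°
δ₁₃ = central angle FC-24→TG9 = 0.125979 rad  (haversine)
θ₁₃ = bearing FC-24→TG9 = 74.873°,  θ₁₂ = bearing FC-24→TP-73 = 232.735°
dₓₜ = R·arcsin(sin δ₁₃ · sin(θ₁₃ − θ₁₂)) = 6367·arcsin(0.12565·sin(-157.862°)) = -301.578 km
|dₓₜ| = 301.578 km

301.6 km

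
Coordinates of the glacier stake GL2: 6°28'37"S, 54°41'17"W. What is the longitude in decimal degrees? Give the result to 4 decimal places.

54.6881°W

54° + 41′/60 + 17″/3600 = 54 + 0.68333 + 0.00472 = 54.6881°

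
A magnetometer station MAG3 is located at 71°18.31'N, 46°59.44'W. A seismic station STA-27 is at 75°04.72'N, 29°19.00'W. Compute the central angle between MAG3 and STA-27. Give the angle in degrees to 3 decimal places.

6.313°

MAG3: φ = +71.30517°, λ = -46.99067°
STA-27: φ = +75.07867°, λ = -29.31667°
Δφ = 3.7735°,  Δλ = 17.6740°
a = sin²(Δφ/2) + cos φ₁ cos φ₂ sin²(Δλ/2) = 0.003032
c = 2·arcsin(√a) = 0.110179 rad = 6.3128°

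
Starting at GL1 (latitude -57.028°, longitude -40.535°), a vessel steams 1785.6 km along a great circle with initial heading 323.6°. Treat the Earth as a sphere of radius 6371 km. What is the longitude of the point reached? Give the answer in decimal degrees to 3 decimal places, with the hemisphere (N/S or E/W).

53.557°W

δ = d/R = 1785.6/6371 = 0.280270 rad
φ₂ = arcsin(sin φ₁ cos δ + cos φ₁ sin δ cos θ)
   = arcsin(-0.83894·0.96098 + 0.54423·0.27662·0.80489) = -43.23810°
λ₂ = λ₁ + atan2(sin θ sin δ cos φ₁, cos δ − sin φ₁ sin φ₂) = -53.55670°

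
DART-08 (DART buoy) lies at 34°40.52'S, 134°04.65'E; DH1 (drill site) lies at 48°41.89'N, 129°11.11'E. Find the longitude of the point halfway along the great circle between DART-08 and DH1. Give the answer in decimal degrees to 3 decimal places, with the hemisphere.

131.899°E

DART-08: φ = -34.67533°, λ = +134.07750°
DH1: φ = +48.69817°, λ = +129.18517°
Bx = cos φ₂ cos Δλ = 0.657621,  By = cos φ₂ sin Δλ = -0.056289
φₘ = atan2(sin φ₁ + sin φ₂, √((cos φ₁ + Bx)² + By²)) = 7.01767°
λₘ = λ₁ + atan2(By, cos φ₁ + Bx) = 131.89941°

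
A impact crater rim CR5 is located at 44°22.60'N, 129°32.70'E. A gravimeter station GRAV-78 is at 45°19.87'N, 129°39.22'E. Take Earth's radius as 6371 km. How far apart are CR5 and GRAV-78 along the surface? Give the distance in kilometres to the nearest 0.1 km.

CR5: φ = +44.37667°, λ = +129.54500°
GRAV-78: φ = +45.33117°, λ = +129.65367°
Δφ = 0.9545°,  Δλ = 0.1087°
a = sin²(Δφ/2) + cos φ₁ cos φ₂ sin²(Δλ/2) = 0.000070
c = 2·arcsin(√a) = 0.016713 rad = 0.9576°
d = R·c = 6371 × 0.016713 = 106.5 km

106.5 km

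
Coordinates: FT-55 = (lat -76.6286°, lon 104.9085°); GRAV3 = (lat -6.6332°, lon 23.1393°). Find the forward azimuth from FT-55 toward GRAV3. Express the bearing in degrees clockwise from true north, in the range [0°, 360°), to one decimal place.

276.5°

Δλ = -81.7692°
y = sin Δλ · cos φ₂ = -0.983074
x = cos φ₁ sin φ₂ − sin φ₁ cos φ₂ cos Δλ = 0.111634
θ = atan2(y, x) = -83.5215° → 276.4785° (mod 360°)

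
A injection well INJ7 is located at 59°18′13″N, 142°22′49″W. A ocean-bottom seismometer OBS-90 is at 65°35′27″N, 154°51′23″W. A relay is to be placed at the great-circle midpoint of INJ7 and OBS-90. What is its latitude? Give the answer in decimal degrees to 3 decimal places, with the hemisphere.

INJ7: φ = +59.30361°, λ = -142.38028°
OBS-90: φ = +65.59083°, λ = -154.85639°
Bx = cos φ₂ cos Δλ = 0.403492,  By = cos φ₂ sin Δλ = -0.089275
φₘ = atan2(sin φ₁ + sin φ₂, √((cos φ₁ + Bx)² + By²)) = 62.58498°
λₘ = λ₁ + atan2(By, cos φ₁ + Bx) = -147.95910°

62.585°N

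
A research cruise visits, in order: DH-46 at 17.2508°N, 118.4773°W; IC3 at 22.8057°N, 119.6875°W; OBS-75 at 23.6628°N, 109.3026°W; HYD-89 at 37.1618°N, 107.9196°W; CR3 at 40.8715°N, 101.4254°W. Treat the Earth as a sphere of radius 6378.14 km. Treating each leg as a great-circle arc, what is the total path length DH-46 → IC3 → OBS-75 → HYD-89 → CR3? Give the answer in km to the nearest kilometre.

3903 km

DH-46→IC3: c = 0.098959 rad, d = 631.18 km
IC3→OBS-75: c = 0.167184 rad, d = 1066.32 km
OBS-75→HYD-89: c = 0.236511 rad, d = 1508.50 km
HYD-89→CR3: c = 0.109253 rad, d = 696.83 km
Total = 631.18 + 1066.32 + 1508.50 + 696.83 = 3902.83 km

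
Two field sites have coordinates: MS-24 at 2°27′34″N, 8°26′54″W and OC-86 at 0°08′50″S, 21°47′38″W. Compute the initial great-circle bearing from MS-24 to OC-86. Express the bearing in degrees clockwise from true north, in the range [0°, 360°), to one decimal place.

259.1°

MS-24: φ = +2.45944°, λ = -8.44833°
OC-86: φ = -0.14722°, λ = -21.79389°
Δλ = -13.3456°
y = sin Δλ · cos φ₂ = -0.230823
x = cos φ₁ sin φ₂ − sin φ₁ cos φ₂ cos Δλ = -0.044320
θ = atan2(y, x) = -100.8691° → 259.1309° (mod 360°)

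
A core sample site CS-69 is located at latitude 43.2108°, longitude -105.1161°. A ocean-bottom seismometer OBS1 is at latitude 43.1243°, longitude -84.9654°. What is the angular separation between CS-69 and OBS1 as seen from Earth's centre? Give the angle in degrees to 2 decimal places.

14.66°

Δφ = -0.0865°,  Δλ = 20.1507°
a = sin²(Δφ/2) + cos φ₁ cos φ₂ sin²(Δλ/2) = 0.016281
c = 2·arcsin(√a) = 0.255894 rad = 14.6616°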